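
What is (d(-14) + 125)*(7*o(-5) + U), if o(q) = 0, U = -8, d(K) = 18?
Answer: -1144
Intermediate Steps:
(d(-14) + 125)*(7*o(-5) + U) = (18 + 125)*(7*0 - 8) = 143*(0 - 8) = 143*(-8) = -1144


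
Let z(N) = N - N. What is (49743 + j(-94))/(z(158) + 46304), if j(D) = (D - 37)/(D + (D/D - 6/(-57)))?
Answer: 21949721/20431640 ≈ 1.0743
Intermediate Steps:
z(N) = 0
j(D) = (-37 + D)/(21/19 + D) (j(D) = (-37 + D)/(D + (1 - 6*(-1/57))) = (-37 + D)/(D + (1 + 2/19)) = (-37 + D)/(D + 21/19) = (-37 + D)/(21/19 + D))
(49743 + j(-94))/(z(158) + 46304) = (49743 + 19*(-37 - 94)/(21 + 19*(-94)))/(0 + 46304) = (49743 + 19*(-131)/(21 - 1786))/46304 = (49743 + 19*(-131)/(-1765))*(1/46304) = (49743 + 19*(-1/1765)*(-131))*(1/46304) = (49743 + 2489/1765)*(1/46304) = (87798884/1765)*(1/46304) = 21949721/20431640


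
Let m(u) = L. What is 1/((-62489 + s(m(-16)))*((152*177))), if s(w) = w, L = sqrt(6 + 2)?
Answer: -62489/105056760040152 - sqrt(2)/52528380020076 ≈ -5.9484e-10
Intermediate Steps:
L = 2*sqrt(2) (L = sqrt(8) = 2*sqrt(2) ≈ 2.8284)
m(u) = 2*sqrt(2)
1/((-62489 + s(m(-16)))*((152*177))) = 1/((-62489 + 2*sqrt(2))*((152*177))) = 1/(-62489 + 2*sqrt(2)*26904) = (1/26904)/(-62489 + 2*sqrt(2)) = 1/(26904*(-62489 + 2*sqrt(2)))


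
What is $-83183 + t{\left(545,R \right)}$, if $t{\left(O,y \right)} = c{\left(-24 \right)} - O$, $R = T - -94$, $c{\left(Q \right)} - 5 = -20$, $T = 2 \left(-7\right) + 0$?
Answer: $-83743$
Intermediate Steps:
$T = -14$ ($T = -14 + 0 = -14$)
$c{\left(Q \right)} = -15$ ($c{\left(Q \right)} = 5 - 20 = -15$)
$R = 80$ ($R = -14 - -94 = -14 + 94 = 80$)
$t{\left(O,y \right)} = -15 - O$
$-83183 + t{\left(545,R \right)} = -83183 - 560 = -83743$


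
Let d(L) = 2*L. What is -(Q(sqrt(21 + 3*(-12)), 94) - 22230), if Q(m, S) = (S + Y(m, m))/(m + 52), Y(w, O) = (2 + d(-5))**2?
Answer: 60435154/2719 + 158*I*sqrt(15)/2719 ≈ 22227.0 + 0.22506*I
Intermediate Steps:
Y(w, O) = 64 (Y(w, O) = (2 + 2*(-5))**2 = (2 - 10)**2 = (-8)**2 = 64)
Q(m, S) = (64 + S)/(52 + m) (Q(m, S) = (S + 64)/(m + 52) = (64 + S)/(52 + m))
-(Q(sqrt(21 + 3*(-12)), 94) - 22230) = -((64 + 94)/(52 + sqrt(21 + 3*(-12))) - 22230) = -(158/(52 + sqrt(21 - 36)) - 22230) = -(158/(52 + sqrt(-15)) - 22230) = -(158/(52 + I*sqrt(15)) - 22230) = -(-22230 + 158/(52 + I*sqrt(15))) = 22230 - 158/(52 + I*sqrt(15))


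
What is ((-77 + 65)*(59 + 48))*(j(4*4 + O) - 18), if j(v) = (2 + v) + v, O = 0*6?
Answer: -20544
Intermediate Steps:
O = 0
j(v) = 2 + 2*v
((-77 + 65)*(59 + 48))*(j(4*4 + O) - 18) = ((-77 + 65)*(59 + 48))*((2 + 2*(4*4 + 0)) - 18) = (-12*107)*((2 + 2*(16 + 0)) - 18) = -1284*((2 + 2*16) - 18) = -1284*((2 + 32) - 18) = -1284*(34 - 18) = -1284*16 = -20544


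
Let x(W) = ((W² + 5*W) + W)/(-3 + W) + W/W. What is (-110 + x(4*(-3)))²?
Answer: 323761/25 ≈ 12950.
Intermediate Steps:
x(W) = 1 + (W² + 6*W)/(-3 + W) (x(W) = (W² + 6*W)/(-3 + W) + 1 = 1 + (W² + 6*W)/(-3 + W))
(-110 + x(4*(-3)))² = (-110 + (-3 + (4*(-3))² + 7*(4*(-3)))/(-3 + 4*(-3)))² = (-110 + (-3 + (-12)² + 7*(-12))/(-3 - 12))² = (-110 + (-3 + 144 - 84)/(-15))² = (-110 - 1/15*57)² = (-110 - 19/5)² = (-569/5)² = 323761/25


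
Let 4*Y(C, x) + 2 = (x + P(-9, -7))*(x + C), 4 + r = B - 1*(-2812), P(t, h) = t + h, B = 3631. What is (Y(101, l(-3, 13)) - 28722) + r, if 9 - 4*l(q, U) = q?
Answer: -45243/2 ≈ -22622.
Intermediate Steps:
l(q, U) = 9/4 - q/4
P(t, h) = h + t
r = 6439 (r = -4 + (3631 - 1*(-2812)) = -4 + (3631 + 2812) = -4 + 6443 = 6439)
Y(C, x) = -½ + (-16 + x)*(C + x)/4 (Y(C, x) = -½ + ((x + (-7 - 9))*(x + C))/4 = -½ + ((x - 16)*(C + x))/4 = -½ + ((-16 + x)*(C + x))/4 = -½ + (-16 + x)*(C + x)/4)
(Y(101, l(-3, 13)) - 28722) + r = ((-½ - 4*101 - 4*(9/4 - ¼*(-3)) + (9/4 - ¼*(-3))²/4 + (¼)*101*(9/4 - ¼*(-3))) - 28722) + 6439 = ((-½ - 404 - 4*(9/4 + ¾) + (9/4 + ¾)²/4 + (¼)*101*(9/4 + ¾)) - 28722) + 6439 = ((-½ - 404 - 4*3 + (¼)*3² + (¼)*101*3) - 28722) + 6439 = ((-½ - 404 - 12 + (¼)*9 + 303/4) - 28722) + 6439 = ((-½ - 404 - 12 + 9/4 + 303/4) - 28722) + 6439 = (-677/2 - 28722) + 6439 = -58121/2 + 6439 = -45243/2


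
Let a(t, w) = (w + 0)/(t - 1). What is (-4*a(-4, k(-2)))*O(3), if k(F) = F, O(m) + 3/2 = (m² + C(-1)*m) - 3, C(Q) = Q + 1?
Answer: -36/5 ≈ -7.2000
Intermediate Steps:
C(Q) = 1 + Q
O(m) = -9/2 + m² (O(m) = -3/2 + ((m² + (1 - 1)*m) - 3) = -3/2 + ((m² + 0*m) - 3) = -3/2 + ((m² + 0) - 3) = -3/2 + (m² - 3) = -3/2 + (-3 + m²) = -9/2 + m²)
a(t, w) = w/(-1 + t)
(-4*a(-4, k(-2)))*O(3) = (-(-8)/(-1 - 4))*(-9/2 + 3²) = (-(-8)/(-5))*(-9/2 + 9) = -(-8)*(-1)/5*(9/2) = -4*⅖*(9/2) = -8/5*9/2 = -36/5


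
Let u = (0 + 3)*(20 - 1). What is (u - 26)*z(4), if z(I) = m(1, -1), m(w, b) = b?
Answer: -31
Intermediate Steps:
z(I) = -1
u = 57 (u = 3*19 = 57)
(u - 26)*z(4) = (57 - 26)*(-1) = 31*(-1) = -31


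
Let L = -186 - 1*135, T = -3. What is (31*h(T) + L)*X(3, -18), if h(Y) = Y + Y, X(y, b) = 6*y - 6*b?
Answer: -63882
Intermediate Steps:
X(y, b) = -6*b + 6*y
h(Y) = 2*Y
L = -321 (L = -186 - 135 = -321)
(31*h(T) + L)*X(3, -18) = (31*(2*(-3)) - 321)*(-6*(-18) + 6*3) = (31*(-6) - 321)*(108 + 18) = (-186 - 321)*126 = -507*126 = -63882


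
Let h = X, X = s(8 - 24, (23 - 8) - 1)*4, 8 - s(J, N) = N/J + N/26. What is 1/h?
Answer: 26/867 ≈ 0.029988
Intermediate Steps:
s(J, N) = 8 - N/26 - N/J (s(J, N) = 8 - (N/J + N/26) = 8 - (N/26 + N/J) = 8 + (-N/26 - N/J) = 8 - N/26 - N/J)
X = 867/26 (X = (8 - ((23 - 8) - 1)/26 - ((23 - 8) - 1)/(8 - 24))*4 = (8 - (15 - 1)/26 - 1*(15 - 1)/(-16))*4 = (8 - 1/26*14 - 1*14*(-1/16))*4 = (8 - 7/13 + 7/8)*4 = (867/104)*4 = 867/26 ≈ 33.346)
h = 867/26 ≈ 33.346
1/h = 1/(867/26) = 26/867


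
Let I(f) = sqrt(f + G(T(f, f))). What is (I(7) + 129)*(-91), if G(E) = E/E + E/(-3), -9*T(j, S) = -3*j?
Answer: -11739 - 91*sqrt(65)/3 ≈ -11984.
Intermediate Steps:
T(j, S) = j/3 (T(j, S) = -(-1)*j/3 = j/3)
G(E) = 1 - E/3 (G(E) = 1 + E*(-1/3) = 1 - E/3)
I(f) = sqrt(1 + 8*f/9) (I(f) = sqrt(f + (1 - f/9)) = sqrt(1 + 8*f/9))
(I(7) + 129)*(-91) = (sqrt(9 + 8*7)/3 + 129)*(-91) = (sqrt(9 + 56)/3 + 129)*(-91) = (sqrt(65)/3 + 129)*(-91) = (129 + sqrt(65)/3)*(-91) = -11739 - 91*sqrt(65)/3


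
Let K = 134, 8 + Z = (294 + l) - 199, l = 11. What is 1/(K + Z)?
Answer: 1/232 ≈ 0.0043103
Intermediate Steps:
Z = 98 (Z = -8 + ((294 + 11) - 199) = -8 + (305 - 199) = -8 + 106 = 98)
1/(K + Z) = 1/(134 + 98) = 1/232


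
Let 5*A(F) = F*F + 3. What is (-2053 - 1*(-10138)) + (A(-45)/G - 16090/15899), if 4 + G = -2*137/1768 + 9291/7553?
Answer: 948824581878737/119419376375 ≈ 7945.3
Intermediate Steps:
A(F) = ⅗ + F²/5 (A(F) = (F*F + 3)/5 = (F² + 3)/5 = (3 + F²)/5 = ⅗ + F²/5)
G = -1502225/513604 (G = -4 + (-2*137/1768 + 9291/7553) = -4 + (-274*1/1768 + 9291*(1/7553)) = -4 + (-137/884 + 9291/7553) = -4 + 552191/513604 = -1502225/513604 ≈ -2.9249)
(-2053 - 1*(-10138)) + (A(-45)/G - 16090/15899) = (-2053 - 1*(-10138)) + ((⅗ + (⅕)*(-45)²)/(-1502225/513604) - 16090/15899) = (-2053 + 10138) + ((⅗ + (⅕)*2025)*(-513604/1502225) - 16090*1/15899) = 8085 + ((⅗ + 405)*(-513604/1502225) - 16090/15899) = 8085 + ((2028/5)*(-513604/1502225) - 16090/15899) = 8085 + (-1041588912/7511125 - 16090/15899) = 8085 - 16681076113138/119419376375 = 948824581878737/119419376375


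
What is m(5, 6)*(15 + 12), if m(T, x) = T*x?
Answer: 810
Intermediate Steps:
m(5, 6)*(15 + 12) = (5*6)*(15 + 12) = 30*27 = 810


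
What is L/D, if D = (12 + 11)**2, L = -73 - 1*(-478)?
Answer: 405/529 ≈ 0.76560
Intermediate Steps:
L = 405 (L = -73 + 478 = 405)
D = 529 (D = 23**2 = 529)
L/D = 405/529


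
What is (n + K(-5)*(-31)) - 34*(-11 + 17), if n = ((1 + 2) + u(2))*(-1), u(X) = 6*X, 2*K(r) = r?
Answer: -283/2 ≈ -141.50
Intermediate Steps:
K(r) = r/2
n = -15 (n = ((1 + 2) + 6*2)*(-1) = (3 + 12)*(-1) = 15*(-1) = -15)
(n + K(-5)*(-31)) - 34*(-11 + 17) = (-15 + ((½)*(-5))*(-31)) - 34*(-11 + 17) = (-15 - 5/2*(-31)) - 34*6 = (-15 + 155/2) - 204 = 125/2 - 204 = -283/2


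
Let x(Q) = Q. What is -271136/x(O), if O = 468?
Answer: -67784/117 ≈ -579.35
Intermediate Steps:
-271136/x(O) = -271136/468 = -271136*1/468 = -67784/117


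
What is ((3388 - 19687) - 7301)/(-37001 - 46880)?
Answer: 23600/83881 ≈ 0.28135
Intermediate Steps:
((3388 - 19687) - 7301)/(-37001 - 46880) = (-16299 - 7301)/(-83881) = -23600*(-1/83881) = 23600/83881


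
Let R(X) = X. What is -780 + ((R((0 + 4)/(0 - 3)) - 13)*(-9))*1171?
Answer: 150279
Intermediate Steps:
-780 + ((R((0 + 4)/(0 - 3)) - 13)*(-9))*1171 = -780 + (((0 + 4)/(0 - 3) - 13)*(-9))*1171 = -780 + ((4/(-3) - 13)*(-9))*1171 = -780 + ((4*(-⅓) - 13)*(-9))*1171 = -780 + ((-4/3 - 13)*(-9))*1171 = -780 - 43/3*(-9)*1171 = -780 + 129*1171 = -780 + 151059 = 150279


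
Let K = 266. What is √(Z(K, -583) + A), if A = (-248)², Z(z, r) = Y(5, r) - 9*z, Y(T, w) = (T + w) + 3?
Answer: √58535 ≈ 241.94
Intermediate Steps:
Y(T, w) = 3 + T + w
Z(z, r) = 8 + r - 9*z (Z(z, r) = (3 + 5 + r) - 9*z = (8 + r) - 9*z = 8 + r - 9*z)
A = 61504
√(Z(K, -583) + A) = √((8 - 583 - 9*266) + 61504) = √((8 - 583 - 2394) + 61504) = √(-2969 + 61504) = √58535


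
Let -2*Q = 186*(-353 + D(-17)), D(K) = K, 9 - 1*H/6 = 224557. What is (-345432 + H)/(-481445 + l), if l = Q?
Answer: 338544/89407 ≈ 3.7865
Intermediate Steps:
H = -1347288 (H = 54 - 6*224557 = 54 - 1347342 = -1347288)
Q = 34410 (Q = -93*(-353 - 17) = -93*(-370) = -1/2*(-68820) = 34410)
l = 34410
(-345432 + H)/(-481445 + l) = (-345432 - 1347288)/(-481445 + 34410) = -1692720/(-447035) = -1692720*(-1/447035) = 338544/89407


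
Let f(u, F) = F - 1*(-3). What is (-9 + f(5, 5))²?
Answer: 1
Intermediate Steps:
f(u, F) = 3 + F (f(u, F) = F + 3 = 3 + F)
(-9 + f(5, 5))² = (-9 + (3 + 5))² = (-9 + 8)² = (-1)² = 1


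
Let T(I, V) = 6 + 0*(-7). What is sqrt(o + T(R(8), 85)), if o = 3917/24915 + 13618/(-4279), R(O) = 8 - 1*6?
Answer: sqrt(279423845690055)/9691935 ≈ 1.7247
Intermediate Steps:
R(O) = 2 (R(O) = 8 - 6 = 2)
T(I, V) = 6 (T(I, V) = 6 + 0 = 6)
o = -29321057/9691935 (o = 3917*(1/24915) + 13618*(-1/4279) = 3917/24915 - 1238/389 = -29321057/9691935 ≈ -3.0253)
sqrt(o + T(R(8), 85)) = sqrt(-29321057/9691935 + 6) = sqrt(28830553/9691935) = sqrt(279423845690055)/9691935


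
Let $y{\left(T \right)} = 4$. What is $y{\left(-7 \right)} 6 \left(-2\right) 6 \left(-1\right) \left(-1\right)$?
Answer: $-288$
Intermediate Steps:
$y{\left(-7 \right)} 6 \left(-2\right) 6 \left(-1\right) \left(-1\right) = 4 \cdot 6 \left(-2\right) 6 \left(-1\right) \left(-1\right) = 4 \cdot 6 \left(\left(-12\right) \left(-1\right)\right) \left(-1\right) = 4 \cdot 6 \cdot 12 \left(-1\right) = 4 \cdot 72 \left(-1\right) = 4 \left(-72\right) = -288$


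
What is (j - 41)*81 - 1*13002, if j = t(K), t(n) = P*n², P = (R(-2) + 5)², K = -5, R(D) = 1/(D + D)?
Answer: 469857/16 ≈ 29366.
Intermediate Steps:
R(D) = 1/(2*D)
P = 361/16 (P = ((½)/(-2) + 5)² = ((½)*(-½) + 5)² = (-¼ + 5)² = (19/4)² = 361/16 ≈ 22.563)
t(n) = 361*n²/16
j = 9025/16 (j = (361/16)*(-5)² = (361/16)*25 = 9025/16 ≈ 564.06)
(j - 41)*81 - 1*13002 = (9025/16 - 41)*81 - 1*13002 = (8369/16)*81 - 13002 = 677889/16 - 13002 = 469857/16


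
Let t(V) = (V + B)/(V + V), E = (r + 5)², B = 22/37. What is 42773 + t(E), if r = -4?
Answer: 3165261/74 ≈ 42774.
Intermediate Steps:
B = 22/37 (B = 22*(1/37) = 22/37 ≈ 0.59459)
E = 1 (E = (-4 + 5)² = 1² = 1)
t(V) = (22/37 + V)/(2*V) (t(V) = (V + 22/37)/(V + V) = (22/37 + V)/((2*V)) = (22/37 + V)*(1/(2*V)) = (22/37 + V)/(2*V))
42773 + t(E) = 42773 + (1/74)*(22 + 37*1)/1 = 42773 + (1/74)*1*(22 + 37) = 42773 + (1/74)*1*59 = 42773 + 59/74 = 3165261/74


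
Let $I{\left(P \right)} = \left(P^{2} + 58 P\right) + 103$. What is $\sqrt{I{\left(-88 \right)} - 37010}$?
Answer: $i \sqrt{34267} \approx 185.11 i$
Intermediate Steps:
$I{\left(P \right)} = 103 + P^{2} + 58 P$
$\sqrt{I{\left(-88 \right)} - 37010} = \sqrt{\left(103 + \left(-88\right)^{2} + 58 \left(-88\right)\right) - 37010} = \sqrt{\left(103 + 7744 - 5104\right) - 37010} = \sqrt{2743 - 37010} = \sqrt{-34267} = i \sqrt{34267}$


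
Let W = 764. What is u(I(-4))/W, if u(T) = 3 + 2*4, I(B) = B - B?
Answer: 11/764 ≈ 0.014398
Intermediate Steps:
I(B) = 0
u(T) = 11 (u(T) = 3 + 8 = 11)
u(I(-4))/W = 11/764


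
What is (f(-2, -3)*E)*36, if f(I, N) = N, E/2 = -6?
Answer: 1296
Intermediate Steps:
E = -12 (E = 2*(-6) = -12)
(f(-2, -3)*E)*36 = -3*(-12)*36 = 36*36 = 1296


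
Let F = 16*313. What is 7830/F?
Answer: 3915/2504 ≈ 1.5635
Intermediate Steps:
F = 5008
7830/F = 7830/5008 = 7830*(1/5008) = 3915/2504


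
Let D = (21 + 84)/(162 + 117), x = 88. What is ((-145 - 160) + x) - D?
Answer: -20216/93 ≈ -217.38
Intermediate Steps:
D = 35/93 (D = 105/279 = 105*(1/279) = 35/93 ≈ 0.37634)
((-145 - 160) + x) - D = ((-145 - 160) + 88) - 1*35/93 = (-305 + 88) - 35/93 = -217 - 35/93 = -20216/93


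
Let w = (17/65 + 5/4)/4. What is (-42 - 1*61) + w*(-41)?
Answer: -123233/1040 ≈ -118.49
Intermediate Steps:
w = 393/1040 (w = (17*(1/65) + 5*(1/4))*(1/4) = (17/65 + 5/4)*(1/4) = (393/260)*(1/4) = 393/1040 ≈ 0.37788)
(-42 - 1*61) + w*(-41) = (-42 - 1*61) + (393/1040)*(-41) = (-42 - 61) - 16113/1040 = -103 - 16113/1040 = -123233/1040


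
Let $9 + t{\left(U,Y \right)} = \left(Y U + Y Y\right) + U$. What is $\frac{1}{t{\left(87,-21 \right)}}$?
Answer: $- \frac{1}{1308} \approx -0.00076453$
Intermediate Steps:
$t{\left(U,Y \right)} = -9 + U + Y^{2} + U Y$ ($t{\left(U,Y \right)} = -9 + \left(\left(Y U + Y Y\right) + U\right) = -9 + \left(\left(U Y + Y^{2}\right) + U\right) = -9 + \left(\left(Y^{2} + U Y\right) + U\right) = -9 + \left(U + Y^{2} + U Y\right) = -9 + U + Y^{2} + U Y$)
$\frac{1}{t{\left(87,-21 \right)}} = \frac{1}{-9 + 87 + \left(-21\right)^{2} + 87 \left(-21\right)} = \frac{1}{-9 + 87 + 441 - 1827} = \frac{1}{-1308} = - \frac{1}{1308}$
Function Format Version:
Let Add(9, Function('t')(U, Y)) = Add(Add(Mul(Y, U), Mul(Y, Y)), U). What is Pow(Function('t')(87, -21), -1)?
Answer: Rational(-1, 1308) ≈ -0.00076453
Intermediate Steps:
Function('t')(U, Y) = Add(-9, U, Pow(Y, 2), Mul(U, Y)) (Function('t')(U, Y) = Add(-9, Add(Add(Mul(Y, U), Mul(Y, Y)), U)) = Add(-9, Add(Add(Mul(U, Y), Pow(Y, 2)), U)) = Add(-9, Add(Add(Pow(Y, 2), Mul(U, Y)), U)) = Add(-9, Add(U, Pow(Y, 2), Mul(U, Y))) = Add(-9, U, Pow(Y, 2), Mul(U, Y)))
Pow(Function('t')(87, -21), -1) = Pow(Add(-9, 87, Pow(-21, 2), Mul(87, -21)), -1) = Pow(Add(-9, 87, 441, -1827), -1) = Pow(-1308, -1) = Rational(-1, 1308)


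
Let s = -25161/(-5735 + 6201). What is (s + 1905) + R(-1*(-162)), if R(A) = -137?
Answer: 798727/466 ≈ 1714.0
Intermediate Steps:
s = -25161/466 ≈ -53.994
(s + 1905) + R(-1*(-162)) = (-25161/466 + 1905) - 137 = 862569/466 - 137 = 798727/466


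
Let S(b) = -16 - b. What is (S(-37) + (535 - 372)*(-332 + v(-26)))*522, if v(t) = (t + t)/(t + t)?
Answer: -28152504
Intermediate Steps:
v(t) = 1 (v(t) = (2*t)/((2*t)) = (2*t)*(1/(2*t)) = 1)
(S(-37) + (535 - 372)*(-332 + v(-26)))*522 = ((-16 - 1*(-37)) + (535 - 372)*(-332 + 1))*522 = ((-16 + 37) + 163*(-331))*522 = (21 - 53953)*522 = -53932*522 = -28152504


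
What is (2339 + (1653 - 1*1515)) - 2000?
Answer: 477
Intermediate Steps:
(2339 + (1653 - 1*1515)) - 2000 = (2339 + (1653 - 1515)) - 2000 = (2339 + 138) - 2000 = 2477 - 2000 = 477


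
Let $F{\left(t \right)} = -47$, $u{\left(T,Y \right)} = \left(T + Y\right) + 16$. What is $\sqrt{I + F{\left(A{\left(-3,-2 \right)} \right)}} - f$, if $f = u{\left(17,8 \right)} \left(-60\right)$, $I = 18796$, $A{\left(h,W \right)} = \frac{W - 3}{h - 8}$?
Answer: $2460 + \sqrt{18749} \approx 2596.9$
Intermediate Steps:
$A{\left(h,W \right)} = \frac{-3 + W}{-8 + h}$
$u{\left(T,Y \right)} = 16 + T + Y$
$f = -2460$ ($f = \left(16 + 17 + 8\right) \left(-60\right) = 41 \left(-60\right) = -2460$)
$\sqrt{I + F{\left(A{\left(-3,-2 \right)} \right)}} - f = \sqrt{18796 - 47} - -2460 = \sqrt{18749} + 2460 = 2460 + \sqrt{18749}$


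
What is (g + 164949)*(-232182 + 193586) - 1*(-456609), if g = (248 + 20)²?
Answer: -9138034099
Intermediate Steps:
g = 71824 (g = 268² = 71824)
(g + 164949)*(-232182 + 193586) - 1*(-456609) = (71824 + 164949)*(-232182 + 193586) - 1*(-456609) = 236773*(-38596) + 456609 = -9138490708 + 456609 = -9138034099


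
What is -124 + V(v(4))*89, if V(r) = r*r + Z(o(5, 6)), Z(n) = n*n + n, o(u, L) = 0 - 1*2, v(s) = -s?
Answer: 1478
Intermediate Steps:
o(u, L) = -2 (o(u, L) = 0 - 2 = -2)
Z(n) = n + n² (Z(n) = n² + n = n + n²)
V(r) = 2 + r² (V(r) = r*r - 2*(1 - 2) = r² - 2*(-1) = r² + 2 = 2 + r²)
-124 + V(v(4))*89 = -124 + (2 + (-1*4)²)*89 = -124 + (2 + (-4)²)*89 = -124 + (2 + 16)*89 = -124 + 18*89 = -124 + 1602 = 1478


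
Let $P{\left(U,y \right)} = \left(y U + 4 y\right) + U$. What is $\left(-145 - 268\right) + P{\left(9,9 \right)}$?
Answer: $-287$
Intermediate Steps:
$P{\left(U,y \right)} = U + 4 y + U y$ ($P{\left(U,y \right)} = \left(U y + 4 y\right) + U = \left(4 y + U y\right) + U = U + 4 y + U y$)
$\left(-145 - 268\right) + P{\left(9,9 \right)} = \left(-145 - 268\right) + \left(9 + 4 \cdot 9 + 9 \cdot 9\right) = -413 + \left(9 + 36 + 81\right) = -413 + 126 = -287$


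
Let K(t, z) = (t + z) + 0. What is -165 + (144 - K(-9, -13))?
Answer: 1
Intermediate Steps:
K(t, z) = t + z
-165 + (144 - K(-9, -13)) = -165 + (144 - (-9 - 13)) = -165 + (144 - 1*(-22)) = -165 + (144 + 22) = -165 + 166 = 1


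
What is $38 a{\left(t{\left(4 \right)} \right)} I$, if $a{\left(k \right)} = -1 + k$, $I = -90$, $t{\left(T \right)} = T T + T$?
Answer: $-64980$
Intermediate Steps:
$t{\left(T \right)} = T + T^{2}$ ($t{\left(T \right)} = T^{2} + T = T + T^{2}$)
$38 a{\left(t{\left(4 \right)} \right)} I = 38 \left(-1 + 4 \left(1 + 4\right)\right) \left(-90\right) = 38 \left(-1 + 4 \cdot 5\right) \left(-90\right) = 38 \left(-1 + 20\right) \left(-90\right) = 38 \cdot 19 \left(-90\right) = 722 \left(-90\right) = -64980$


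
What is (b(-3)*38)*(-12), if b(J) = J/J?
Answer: -456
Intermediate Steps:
b(J) = 1
(b(-3)*38)*(-12) = (1*38)*(-12) = 38*(-12) = -456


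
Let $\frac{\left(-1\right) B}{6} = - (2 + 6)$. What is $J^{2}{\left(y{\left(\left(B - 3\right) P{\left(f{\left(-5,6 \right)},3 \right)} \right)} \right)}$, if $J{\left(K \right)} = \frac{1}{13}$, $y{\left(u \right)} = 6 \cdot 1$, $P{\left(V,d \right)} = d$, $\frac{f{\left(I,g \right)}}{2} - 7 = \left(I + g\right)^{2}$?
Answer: $\frac{1}{169} \approx 0.0059172$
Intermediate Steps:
$f{\left(I,g \right)} = 14 + 2 \left(I + g\right)^{2}$
$B = 48$ ($B = - 6 \left(- (2 + 6)\right) = - 6 \left(\left(-1\right) 8\right) = \left(-6\right) \left(-8\right) = 48$)
$y{\left(u \right)} = 6$
$J{\left(K \right)} = \frac{1}{13}$
$J^{2}{\left(y{\left(\left(B - 3\right) P{\left(f{\left(-5,6 \right)},3 \right)} \right)} \right)} = \left(\frac{1}{13}\right)^{2} = \frac{1}{169}$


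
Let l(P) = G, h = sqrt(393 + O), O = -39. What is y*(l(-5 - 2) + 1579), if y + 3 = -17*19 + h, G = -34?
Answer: -503670 + 1545*sqrt(354) ≈ -4.7460e+5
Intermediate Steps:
h = sqrt(354) (h = sqrt(393 - 39) = sqrt(354) ≈ 18.815)
y = -326 + sqrt(354) (y = -3 + (-17*19 + sqrt(354)) = -3 + (-323 + sqrt(354)) = -326 + sqrt(354) ≈ -307.19)
l(P) = -34
y*(l(-5 - 2) + 1579) = (-326 + sqrt(354))*(-34 + 1579) = (-326 + sqrt(354))*1545 = -503670 + 1545*sqrt(354)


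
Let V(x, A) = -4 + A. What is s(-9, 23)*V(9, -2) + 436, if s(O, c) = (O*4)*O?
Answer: -1508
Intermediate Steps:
s(O, c) = 4*O² (s(O, c) = (4*O)*O = 4*O²)
s(-9, 23)*V(9, -2) + 436 = (4*(-9)²)*(-4 - 2) + 436 = (4*81)*(-6) + 436 = 324*(-6) + 436 = -1944 + 436 = -1508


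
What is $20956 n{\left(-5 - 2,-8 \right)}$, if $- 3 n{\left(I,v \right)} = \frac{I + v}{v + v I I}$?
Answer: $- \frac{5239}{20} \approx -261.95$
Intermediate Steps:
$n{\left(I,v \right)} = - \frac{I + v}{3 \left(v + v I^{2}\right)}$ ($n{\left(I,v \right)} = - \frac{\left(I + v\right) \frac{1}{v + v I I}}{3} = - \frac{\left(I + v\right) \frac{1}{v + I v I}}{3} = - \frac{\left(I + v\right) \frac{1}{v + v I^{2}}}{3} = - \frac{\frac{1}{v + v I^{2}} \left(I + v\right)}{3} = - \frac{I + v}{3 \left(v + v I^{2}\right)}$)
$20956 n{\left(-5 - 2,-8 \right)} = 20956 \frac{- (-5 - 2) - -8}{3 \left(-8\right) \left(1 + \left(-5 - 2\right)^{2}\right)} = 20956 \cdot \frac{1}{3} \left(- \frac{1}{8}\right) \frac{1}{1 + \left(-5 - 2\right)^{2}} \left(- (-5 - 2) + 8\right) = 20956 \cdot \frac{1}{3} \left(- \frac{1}{8}\right) \frac{1}{1 + \left(-7\right)^{2}} \left(\left(-1\right) \left(-7\right) + 8\right) = 20956 \cdot \frac{1}{3} \left(- \frac{1}{8}\right) \frac{1}{1 + 49} \left(7 + 8\right) = 20956 \cdot \frac{1}{3} \left(- \frac{1}{8}\right) \frac{1}{50} \cdot 15 = 20956 \left(- \frac{1}{80}\right) = - \frac{5239}{20}$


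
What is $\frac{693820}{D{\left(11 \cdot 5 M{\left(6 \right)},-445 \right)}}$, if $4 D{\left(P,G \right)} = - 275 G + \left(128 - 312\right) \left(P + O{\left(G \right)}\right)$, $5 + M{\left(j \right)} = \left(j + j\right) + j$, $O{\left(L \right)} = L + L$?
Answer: $\frac{555056}{30915} \approx 17.954$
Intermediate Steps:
$O{\left(L \right)} = 2 L$
$M{\left(j \right)} = -5 + 3 j$ ($M{\left(j \right)} = -5 + \left(\left(j + j\right) + j\right) = -5 + \left(2 j + j\right) = -5 + 3 j$)
$D{\left(P,G \right)} = - 46 P - \frac{643 G}{4}$ ($D{\left(P,G \right)} = \frac{- 275 G + \left(128 - 312\right) \left(P + 2 G\right)}{4} = \frac{- 275 G - 184 \left(P + 2 G\right)}{4} = \frac{- 275 G - \left(184 P + 368 G\right)}{4} = \frac{- 643 G - 184 P}{4} = - 46 P - \frac{643 G}{4}$)
$\frac{693820}{D{\left(11 \cdot 5 M{\left(6 \right)},-445 \right)}} = \frac{693820}{- 46 \cdot 11 \cdot 5 \left(-5 + 3 \cdot 6\right) - - \frac{286135}{4}} = \frac{693820}{- 46 \cdot 55 \left(-5 + 18\right) + \frac{286135}{4}} = \frac{693820}{- 46 \cdot 55 \cdot 13 + \frac{286135}{4}} = \frac{693820}{\left(-46\right) 715 + \frac{286135}{4}} = \frac{693820}{-32890 + \frac{286135}{4}} = \frac{693820}{\frac{154575}{4}} = 693820 \cdot \frac{4}{154575} = \frac{555056}{30915}$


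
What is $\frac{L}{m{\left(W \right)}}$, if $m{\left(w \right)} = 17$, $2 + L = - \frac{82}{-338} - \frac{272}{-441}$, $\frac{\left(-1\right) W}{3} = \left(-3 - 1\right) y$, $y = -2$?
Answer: $- \frac{85009}{1266993} \approx -0.067095$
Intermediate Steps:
$W = -24$ ($W = - 3 \left(-3 - 1\right) \left(-2\right) = - 3 \left(\left(-4\right) \left(-2\right)\right) = \left(-3\right) 8 = -24$)
$L = - \frac{85009}{74529}$ ($L = -2 - \left(- \frac{272}{441} - \frac{41}{169}\right) = -2 - - \frac{64049}{74529} = -2 + \left(\frac{41}{169} + \frac{272}{441}\right) = -2 + \frac{64049}{74529} = - \frac{85009}{74529} \approx -1.1406$)
$\frac{L}{m{\left(W \right)}} = - \frac{85009}{74529 \cdot 17} = \left(- \frac{85009}{74529}\right) \frac{1}{17} = - \frac{85009}{1266993}$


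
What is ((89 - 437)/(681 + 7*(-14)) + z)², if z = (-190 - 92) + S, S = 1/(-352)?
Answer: 27795892496761/348046336 ≈ 79863.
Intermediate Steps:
S = -1/352 ≈ -0.0028409
z = -99265/352 (z = (-190 - 92) - 1/352 = -282 - 1/352 = -99265/352 ≈ -282.00)
((89 - 437)/(681 + 7*(-14)) + z)² = ((89 - 437)/(681 + 7*(-14)) - 99265/352)² = (-348/(681 - 98) - 99265/352)² = (-348/583 - 99265/352)² = (-5272181/18656)² = 27795892496761/348046336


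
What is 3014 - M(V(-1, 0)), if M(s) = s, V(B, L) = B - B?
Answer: 3014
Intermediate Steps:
V(B, L) = 0
3014 - M(V(-1, 0)) = 3014 - 1*0 = 3014 + 0 = 3014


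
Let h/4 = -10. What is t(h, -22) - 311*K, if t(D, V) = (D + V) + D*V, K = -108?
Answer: 34406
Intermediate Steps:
h = -40 (h = 4*(-10) = -40)
t(D, V) = D + V + D*V
t(h, -22) - 311*K = (-40 - 22 - 40*(-22)) - 311*(-108) = (-40 - 22 + 880) + 33588 = 818 + 33588 = 34406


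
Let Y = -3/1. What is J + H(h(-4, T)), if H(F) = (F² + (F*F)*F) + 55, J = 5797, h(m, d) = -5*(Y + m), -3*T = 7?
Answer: 49952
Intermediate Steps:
T = -7/3 (T = -⅓*7 = -7/3 ≈ -2.3333)
Y = -3 (Y = -3*1 = -3)
h(m, d) = 15 - 5*m (h(m, d) = -5*(-3 + m) = 15 - 5*m)
H(F) = 55 + F² + F³ (H(F) = (F² + F²*F) + 55 = (F² + F³) + 55 = 55 + F² + F³)
J + H(h(-4, T)) = 5797 + (55 + (15 - 5*(-4))² + (15 - 5*(-4))³) = 5797 + (55 + (15 + 20)² + (15 + 20)³) = 5797 + (55 + 35² + 35³) = 5797 + (55 + 1225 + 42875) = 5797 + 44155 = 49952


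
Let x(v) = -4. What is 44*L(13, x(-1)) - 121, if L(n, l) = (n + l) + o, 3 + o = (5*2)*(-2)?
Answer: -737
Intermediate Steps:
o = -23 (o = -3 + (5*2)*(-2) = -3 + 10*(-2) = -3 - 20 = -23)
L(n, l) = -23 + l + n (L(n, l) = (n + l) - 23 = (l + n) - 23 = -23 + l + n)
44*L(13, x(-1)) - 121 = 44*(-23 - 4 + 13) - 121 = 44*(-14) - 121 = -616 - 121 = -737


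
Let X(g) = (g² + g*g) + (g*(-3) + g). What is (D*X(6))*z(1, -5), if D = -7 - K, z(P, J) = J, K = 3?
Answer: 3000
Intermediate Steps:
D = -10 (D = -7 - 1*3 = -7 - 3 = -10)
X(g) = -2*g + 2*g² (X(g) = (g² + g²) + (-3*g + g) = 2*g² - 2*g = -2*g + 2*g²)
(D*X(6))*z(1, -5) = -20*6*(-1 + 6)*(-5) = -20*6*5*(-5) = -10*60*(-5) = -600*(-5) = 3000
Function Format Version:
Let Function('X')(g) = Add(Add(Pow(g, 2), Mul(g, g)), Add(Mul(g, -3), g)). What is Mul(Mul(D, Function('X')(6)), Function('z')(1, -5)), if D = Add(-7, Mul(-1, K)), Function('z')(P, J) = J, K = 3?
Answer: 3000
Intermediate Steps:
D = -10 (D = Add(-7, Mul(-1, 3)) = Add(-7, -3) = -10)
Function('X')(g) = Add(Mul(-2, g), Mul(2, Pow(g, 2))) (Function('X')(g) = Add(Add(Pow(g, 2), Pow(g, 2)), Add(Mul(-3, g), g)) = Add(Mul(2, Pow(g, 2)), Mul(-2, g)) = Add(Mul(-2, g), Mul(2, Pow(g, 2))))
Mul(Mul(D, Function('X')(6)), Function('z')(1, -5)) = Mul(Mul(-10, Mul(2, 6, Add(-1, 6))), -5) = Mul(Mul(-10, Mul(2, 6, 5)), -5) = Mul(Mul(-10, 60), -5) = Mul(-600, -5) = 3000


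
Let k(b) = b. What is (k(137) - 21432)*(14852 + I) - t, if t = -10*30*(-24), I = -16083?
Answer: 26206945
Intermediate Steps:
t = 7200 (t = -300*(-24) = 7200)
(k(137) - 21432)*(14852 + I) - t = (137 - 21432)*(14852 - 16083) - 1*7200 = -21295*(-1231) - 7200 = 26214145 - 7200 = 26206945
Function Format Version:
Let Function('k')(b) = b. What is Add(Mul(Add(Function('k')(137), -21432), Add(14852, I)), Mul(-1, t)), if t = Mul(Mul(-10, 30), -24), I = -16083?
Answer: 26206945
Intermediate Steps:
t = 7200 (t = Mul(-300, -24) = 7200)
Add(Mul(Add(Function('k')(137), -21432), Add(14852, I)), Mul(-1, t)) = Add(Mul(Add(137, -21432), Add(14852, -16083)), Mul(-1, 7200)) = Add(Mul(-21295, -1231), -7200) = Add(26214145, -7200) = 26206945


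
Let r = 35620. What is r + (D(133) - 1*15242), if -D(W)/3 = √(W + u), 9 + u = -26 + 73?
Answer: 20378 - 9*√19 ≈ 20339.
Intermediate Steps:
u = 38 (u = -9 + (-26 + 73) = -9 + 47 = 38)
D(W) = -3*√(38 + W) (D(W) = -3*√(W + 38) = -3*√(38 + W))
r + (D(133) - 1*15242) = 35620 + (-3*√(38 + 133) - 1*15242) = 35620 + (-9*√19 - 15242) = 35620 + (-15242 - 9*√19) = 20378 - 9*√19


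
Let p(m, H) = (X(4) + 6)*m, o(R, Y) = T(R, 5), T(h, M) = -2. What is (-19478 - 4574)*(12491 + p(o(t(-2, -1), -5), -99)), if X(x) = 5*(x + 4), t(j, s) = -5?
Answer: -298220748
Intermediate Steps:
o(R, Y) = -2
X(x) = 20 + 5*x (X(x) = 5*(4 + x) = 20 + 5*x)
p(m, H) = 46*m (p(m, H) = ((20 + 5*4) + 6)*m = ((20 + 20) + 6)*m = (40 + 6)*m = 46*m)
(-19478 - 4574)*(12491 + p(o(t(-2, -1), -5), -99)) = (-19478 - 4574)*(12491 + 46*(-2)) = -24052*(12491 - 92) = -24052*12399 = -298220748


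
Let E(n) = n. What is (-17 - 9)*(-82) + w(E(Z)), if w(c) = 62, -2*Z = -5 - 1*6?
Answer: 2194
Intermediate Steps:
Z = 11/2 (Z = -(-5 - 1*6)/2 = -(-5 - 6)/2 = -½*(-11) = 11/2 ≈ 5.5000)
(-17 - 9)*(-82) + w(E(Z)) = (-17 - 9)*(-82) + 62 = -26*(-82) + 62 = 2132 + 62 = 2194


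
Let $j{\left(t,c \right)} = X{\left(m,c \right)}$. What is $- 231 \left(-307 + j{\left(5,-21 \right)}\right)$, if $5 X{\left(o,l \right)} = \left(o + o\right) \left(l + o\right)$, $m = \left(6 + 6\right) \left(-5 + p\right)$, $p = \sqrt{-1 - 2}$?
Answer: $- \frac{1691151}{5} + \frac{781704 i \sqrt{3}}{5} \approx -3.3823 \cdot 10^{5} + 2.7079 \cdot 10^{5} i$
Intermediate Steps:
$p = i \sqrt{3}$ ($p = \sqrt{-3} = i \sqrt{3} \approx 1.732 i$)
$m = -60 + 12 i \sqrt{3}$ ($m = \left(6 + 6\right) \left(-5 + i \sqrt{3}\right) = 12 \left(-5 + i \sqrt{3}\right) = -60 + 12 i \sqrt{3} \approx -60.0 + 20.785 i$)
$X{\left(o,l \right)} = \frac{2 o \left(l + o\right)}{5}$ ($X{\left(o,l \right)} = \frac{\left(o + o\right) \left(l + o\right)}{5} = \frac{2 o \left(l + o\right)}{5}$)
$j{\left(t,c \right)} = \frac{2 \left(-60 + 12 i \sqrt{3}\right) \left(-60 + c + 12 i \sqrt{3}\right)}{5}$ ($j{\left(t,c \right)} = \frac{2 \left(-60 + 12 i \sqrt{3}\right) \left(c - \left(60 - 12 i \sqrt{3}\right)\right)}{5} = \frac{2 \left(-60 + 12 i \sqrt{3}\right) \left(-60 + c + 12 i \sqrt{3}\right)}{5}$)
$- 231 \left(-307 + j{\left(5,-21 \right)}\right) = - 231 \left(-307 - \frac{24 \left(5 - i \sqrt{3}\right) \left(-60 - 21 + 12 i \sqrt{3}\right)}{5}\right) = - 231 \left(-307 - \frac{24 \left(5 - i \sqrt{3}\right) \left(-81 + 12 i \sqrt{3}\right)}{5}\right) = - 231 \left(-307 - \frac{24 \left(-81 + 12 i \sqrt{3}\right) \left(5 - i \sqrt{3}\right)}{5}\right) = 70917 + \frac{5544 \left(-81 + 12 i \sqrt{3}\right) \left(5 - i \sqrt{3}\right)}{5}$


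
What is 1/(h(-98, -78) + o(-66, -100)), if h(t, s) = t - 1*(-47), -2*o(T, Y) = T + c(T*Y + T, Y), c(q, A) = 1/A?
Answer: -200/3599 ≈ -0.055571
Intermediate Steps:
o(T, Y) = -T/2 - 1/(2*Y) (o(T, Y) = -(T + 1/Y)/2 = -T/2 - 1/(2*Y))
h(t, s) = 47 + t (h(t, s) = t + 47 = 47 + t)
1/(h(-98, -78) + o(-66, -100)) = 1/((47 - 98) + (½)*(-1 - 1*(-66)*(-100))/(-100)) = 1/(-51 + (½)*(-1/100)*(-1 - 6600)) = 1/(-51 + (½)*(-1/100)*(-6601)) = 1/(-51 + 6601/200) = 1/(-3599/200) = -200/3599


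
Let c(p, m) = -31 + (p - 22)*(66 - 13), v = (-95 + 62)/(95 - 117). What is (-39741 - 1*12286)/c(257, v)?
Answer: -52027/12424 ≈ -4.1876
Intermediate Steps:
v = 3/2 (v = -33/(-22) = -33*(-1/22) = 3/2 ≈ 1.5000)
c(p, m) = -1197 + 53*p (c(p, m) = -31 + (-22 + p)*53 = -31 + (-1166 + 53*p) = -1197 + 53*p)
(-39741 - 1*12286)/c(257, v) = (-39741 - 1*12286)/(-1197 + 53*257) = (-39741 - 12286)/(-1197 + 13621) = -52027/12424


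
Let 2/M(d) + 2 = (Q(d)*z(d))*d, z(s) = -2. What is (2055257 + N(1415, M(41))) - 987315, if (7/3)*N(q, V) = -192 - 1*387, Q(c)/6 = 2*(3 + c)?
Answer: 7473857/7 ≈ 1.0677e+6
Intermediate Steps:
Q(c) = 36 + 12*c (Q(c) = 6*(2*(3 + c)) = 6*(6 + 2*c) = 36 + 12*c)
M(d) = 2/(-2 + d*(-72 - 24*d)) (M(d) = 2/(-2 + ((36 + 12*d)*(-2))*d) = 2/(-2 + (-72 - 24*d)*d) = 2/(-2 + d*(-72 - 24*d)))
N(q, V) = -1737/7 (N(q, V) = 3*(-192 - 1*387)/7 = 3*(-192 - 387)/7 = (3/7)*(-579) = -1737/7)
(2055257 + N(1415, M(41))) - 987315 = (2055257 - 1737/7) - 987315 = 14385062/7 - 987315 = 7473857/7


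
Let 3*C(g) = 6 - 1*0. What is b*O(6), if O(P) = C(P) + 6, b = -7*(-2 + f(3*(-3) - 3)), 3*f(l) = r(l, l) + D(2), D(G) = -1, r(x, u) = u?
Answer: 1064/3 ≈ 354.67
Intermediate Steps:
C(g) = 2 (C(g) = (6 - 1*0)/3 = (6 + 0)/3 = (1/3)*6 = 2)
f(l) = -1/3 + l/3 (f(l) = (l - 1)/3 = (-1 + l)/3 = -1/3 + l/3)
b = 133/3 (b = -7*(-2 + (-1/3 + (3*(-3) - 3)/3)) = -7*(-2 + (-1/3 + (-9 - 3)/3)) = -7*(-2 + (-1/3 + (1/3)*(-12))) = -7*(-2 + (-1/3 - 4)) = -7*(-2 - 13/3) = -7*(-19/3) = 133/3 ≈ 44.333)
O(P) = 8 (O(P) = 2 + 6 = 8)
b*O(6) = (133/3)*8 = 1064/3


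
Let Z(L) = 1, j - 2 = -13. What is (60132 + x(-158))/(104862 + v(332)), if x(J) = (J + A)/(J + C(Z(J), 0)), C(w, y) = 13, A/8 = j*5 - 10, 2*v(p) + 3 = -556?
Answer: 17439636/30328925 ≈ 0.57502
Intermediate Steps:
j = -11 (j = 2 - 13 = -11)
v(p) = -559/2 (v(p) = -3/2 + (½)*(-556) = -3/2 - 278 = -559/2)
A = -520 (A = 8*(-11*5 - 10) = 8*(-55 - 10) = 8*(-65) = -520)
x(J) = (-520 + J)/(13 + J) (x(J) = (J - 520)/(J + 13) = (-520 + J)/(13 + J))
(60132 + x(-158))/(104862 + v(332)) = (60132 + (-520 - 158)/(13 - 158))/(104862 - 559/2) = (60132 - 678/(-145))/(209165/2) = (60132 - 1/145*(-678))*(2/209165) = (60132 + 678/145)*(2/209165) = (8719818/145)*(2/209165) = 17439636/30328925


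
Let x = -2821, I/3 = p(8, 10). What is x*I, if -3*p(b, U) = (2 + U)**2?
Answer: 406224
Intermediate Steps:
p(b, U) = -(2 + U)**2/3
I = -144 (I = 3*(-(2 + 10)**2/3) = 3*(-1/3*12**2) = 3*(-1/3*144) = 3*(-48) = -144)
x*I = -2821*(-144) = 406224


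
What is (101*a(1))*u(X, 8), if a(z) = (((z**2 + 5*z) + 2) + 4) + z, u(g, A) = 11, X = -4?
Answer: 14443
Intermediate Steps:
a(z) = 6 + z**2 + 6*z (a(z) = ((2 + z**2 + 5*z) + 4) + z = (6 + z**2 + 5*z) + z = 6 + z**2 + 6*z)
(101*a(1))*u(X, 8) = (101*(6 + 1**2 + 6*1))*11 = (101*(6 + 1 + 6))*11 = (101*13)*11 = 1313*11 = 14443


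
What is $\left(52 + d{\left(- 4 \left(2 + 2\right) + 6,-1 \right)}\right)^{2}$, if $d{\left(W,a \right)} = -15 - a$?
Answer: $1444$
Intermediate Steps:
$\left(52 + d{\left(- 4 \left(2 + 2\right) + 6,-1 \right)}\right)^{2} = \left(52 - 14\right)^{2} = 38^{2} = 1444$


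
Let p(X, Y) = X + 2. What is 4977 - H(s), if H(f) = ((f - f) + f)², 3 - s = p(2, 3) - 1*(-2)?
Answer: 4968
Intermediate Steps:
p(X, Y) = 2 + X
s = -3 (s = 3 - ((2 + 2) - 1*(-2)) = 3 - (4 + 2) = 3 - 1*6 = 3 - 6 = -3)
H(f) = f² (H(f) = (0 + f)² = f²)
4977 - H(s) = 4977 - 1*(-3)² = 4977 - 1*9 = 4977 - 9 = 4968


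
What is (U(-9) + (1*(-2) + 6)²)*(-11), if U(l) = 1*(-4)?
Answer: -132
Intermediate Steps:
U(l) = -4
(U(-9) + (1*(-2) + 6)²)*(-11) = (-4 + (1*(-2) + 6)²)*(-11) = (-4 + (-2 + 6)²)*(-11) = (-4 + 4²)*(-11) = (-4 + 16)*(-11) = 12*(-11) = -132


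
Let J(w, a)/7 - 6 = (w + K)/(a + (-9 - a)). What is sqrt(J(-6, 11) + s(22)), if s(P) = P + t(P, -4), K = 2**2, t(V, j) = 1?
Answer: sqrt(599)/3 ≈ 8.1582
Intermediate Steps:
K = 4
s(P) = 1 + P (s(P) = P + 1 = 1 + P)
J(w, a) = 350/9 - 7*w/9 (J(w, a) = 42 + 7*((w + 4)/(a + (-9 - a))) = 42 + 7*((4 + w)/(-9)) = 42 + 7*((4 + w)*(-1/9)) = 42 + 7*(-4/9 - w/9) = 42 + (-28/9 - 7*w/9) = 350/9 - 7*w/9)
sqrt(J(-6, 11) + s(22)) = sqrt((350/9 - 7/9*(-6)) + (1 + 22)) = sqrt((350/9 + 14/3) + 23) = sqrt(392/9 + 23) = sqrt(599/9) = sqrt(599)/3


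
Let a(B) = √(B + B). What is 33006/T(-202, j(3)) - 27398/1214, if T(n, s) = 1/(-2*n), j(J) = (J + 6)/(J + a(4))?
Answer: 8093981669/607 ≈ 1.3334e+7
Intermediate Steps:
a(B) = √2*√B (a(B) = √(2*B) = √2*√B)
j(J) = (6 + J)/(J + 2*√2) (j(J) = (J + 6)/(J + √2*√4) = (6 + J)/(J + √2*2) = (6 + J)/(J + 2*√2))
T(n, s) = -1/(2*n)
33006/T(-202, j(3)) - 27398/1214 = 33006/((-½/(-202))) - 27398/1214 = 33006/((-½*(-1/202))) - 27398*1/1214 = 33006/(1/404) - 13699/607 = 33006*404 - 13699/607 = 13334424 - 13699/607 = 8093981669/607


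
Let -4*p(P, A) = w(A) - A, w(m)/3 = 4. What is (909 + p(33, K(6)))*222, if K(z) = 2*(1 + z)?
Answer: 201909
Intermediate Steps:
K(z) = 2 + 2*z
w(m) = 12 (w(m) = 3*4 = 12)
p(P, A) = -3 + A/4 (p(P, A) = -(12 - A)/4 = -3 + A/4)
(909 + p(33, K(6)))*222 = (909 + (-3 + (2 + 2*6)/4))*222 = (909 + (-3 + (2 + 12)/4))*222 = (909 + (-3 + (1/4)*14))*222 = (909 + (-3 + 7/2))*222 = (909 + 1/2)*222 = (1819/2)*222 = 201909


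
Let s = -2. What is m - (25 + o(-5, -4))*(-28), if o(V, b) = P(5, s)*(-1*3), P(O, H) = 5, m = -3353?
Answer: -3073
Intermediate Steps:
o(V, b) = -15 (o(V, b) = 5*(-1*3) = 5*(-3) = -15)
m - (25 + o(-5, -4))*(-28) = -3353 - (25 - 15)*(-28) = -3353 - 10*(-28) = -3353 - 1*(-280) = -3353 + 280 = -3073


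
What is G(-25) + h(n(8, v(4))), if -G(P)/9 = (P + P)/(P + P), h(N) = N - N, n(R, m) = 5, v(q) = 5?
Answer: -9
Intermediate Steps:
h(N) = 0
G(P) = -9 (G(P) = -9*(P + P)/(P + P) = -9*2*P/(2*P) = -9*2*P*1/(2*P) = -9*1 = -9)
G(-25) + h(n(8, v(4))) = -9 + 0 = -9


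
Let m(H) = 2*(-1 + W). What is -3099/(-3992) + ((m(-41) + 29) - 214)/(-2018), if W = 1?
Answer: 3496151/4027928 ≈ 0.86798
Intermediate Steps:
m(H) = 0 (m(H) = 2*(-1 + 1) = 2*0 = 0)
-3099/(-3992) + ((m(-41) + 29) - 214)/(-2018) = -3099/(-3992) + ((0 + 29) - 214)/(-2018) = -3099*(-1/3992) + (29 - 214)*(-1/2018) = 3099/3992 - 185*(-1/2018) = 3099/3992 + 185/2018 = 3496151/4027928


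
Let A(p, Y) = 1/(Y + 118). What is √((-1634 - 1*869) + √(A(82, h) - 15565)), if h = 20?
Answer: √(-47667132 + 138*I*√296419722)/138 ≈ 1.2465 + 50.046*I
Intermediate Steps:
A(p, Y) = 1/(118 + Y)
√((-1634 - 1*869) + √(A(82, h) - 15565)) = √((-1634 - 1*869) + √(1/(118 + 20) - 15565)) = √((-1634 - 869) + √(1/138 - 15565)) = √(-2503 + √(1/138 - 15565)) = √(-2503 + √(-2147969/138)) = √(-2503 + I*√296419722/138)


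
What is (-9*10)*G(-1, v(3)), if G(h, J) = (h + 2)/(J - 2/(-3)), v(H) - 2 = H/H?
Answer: -270/11 ≈ -24.545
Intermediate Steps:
v(H) = 3 (v(H) = 2 + H/H = 2 + 1 = 3)
G(h, J) = (2 + h)/(⅔ + J) (G(h, J) = (2 + h)/(J - 2*(-⅓)) = (2 + h)/(J + ⅔) = (2 + h)/(⅔ + J))
(-9*10)*G(-1, v(3)) = (-9*10)*(3*(2 - 1)/(2 + 3*3)) = -270/(2 + 9) = -270/11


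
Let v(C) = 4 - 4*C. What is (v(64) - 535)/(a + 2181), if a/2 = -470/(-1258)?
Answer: -495023/1372319 ≈ -0.36072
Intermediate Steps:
a = 470/629 (a = 2*(-470/(-1258)) = 2*(-470*(-1/1258)) = 2*(235/629) = 470/629 ≈ 0.74722)
(v(64) - 535)/(a + 2181) = ((4 - 4*64) - 535)/(470/629 + 2181) = ((4 - 256) - 535)/(1372319/629) = (-252 - 535)*(629/1372319) = -787*629/1372319 = -495023/1372319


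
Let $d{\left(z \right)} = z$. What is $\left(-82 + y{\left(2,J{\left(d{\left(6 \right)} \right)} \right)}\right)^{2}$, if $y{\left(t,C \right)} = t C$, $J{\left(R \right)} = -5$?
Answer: $8464$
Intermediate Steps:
$y{\left(t,C \right)} = C t$
$\left(-82 + y{\left(2,J{\left(d{\left(6 \right)} \right)} \right)}\right)^{2} = \left(-82 - 10\right)^{2} = \left(-92\right)^{2} = 8464$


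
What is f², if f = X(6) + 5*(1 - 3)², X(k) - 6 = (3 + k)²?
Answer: 11449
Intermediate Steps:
X(k) = 6 + (3 + k)²
f = 107 (f = (6 + (3 + 6)²) + 5*(1 - 3)² = (6 + 9²) + 5*(-2)² = (6 + 81) + 5*4 = 87 + 20 = 107)
f² = 107² = 11449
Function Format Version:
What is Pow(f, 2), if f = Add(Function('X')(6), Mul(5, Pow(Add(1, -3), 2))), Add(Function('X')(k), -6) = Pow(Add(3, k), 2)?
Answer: 11449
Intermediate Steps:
Function('X')(k) = Add(6, Pow(Add(3, k), 2))
f = 107 (f = Add(Add(6, Pow(Add(3, 6), 2)), Mul(5, Pow(Add(1, -3), 2))) = Add(Add(6, Pow(9, 2)), Mul(5, Pow(-2, 2))) = Add(Add(6, 81), Mul(5, 4)) = Add(87, 20) = 107)
Pow(f, 2) = Pow(107, 2) = 11449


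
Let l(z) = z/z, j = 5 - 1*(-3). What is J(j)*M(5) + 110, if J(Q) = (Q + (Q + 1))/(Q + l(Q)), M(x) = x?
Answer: 1075/9 ≈ 119.44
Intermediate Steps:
j = 8 (j = 5 + 3 = 8)
l(z) = 1
J(Q) = (1 + 2*Q)/(1 + Q) (J(Q) = (Q + (Q + 1))/(Q + 1) = (Q + (1 + Q))/(1 + Q) = (1 + 2*Q)/(1 + Q))
J(j)*M(5) + 110 = ((1 + 2*8)/(1 + 8))*5 + 110 = ((1 + 16)/9)*5 + 110 = ((⅑)*17)*5 + 110 = (17/9)*5 + 110 = 85/9 + 110 = 1075/9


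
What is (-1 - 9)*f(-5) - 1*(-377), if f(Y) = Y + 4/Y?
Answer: 435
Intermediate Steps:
(-1 - 9)*f(-5) - 1*(-377) = (-1 - 9)*(-5 + 4/(-5)) - 1*(-377) = -10*(-5 + 4*(-⅕)) + 377 = -10*(-5 - ⅘) + 377 = -10*(-29/5) + 377 = 58 + 377 = 435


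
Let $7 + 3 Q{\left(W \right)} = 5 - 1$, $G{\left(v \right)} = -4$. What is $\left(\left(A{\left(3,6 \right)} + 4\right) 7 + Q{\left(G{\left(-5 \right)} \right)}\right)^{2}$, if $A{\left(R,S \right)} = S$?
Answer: $4761$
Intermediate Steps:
$Q{\left(W \right)} = -1$ ($Q{\left(W \right)} = - \frac{7}{3} + \frac{5 - 1}{3} = - \frac{7}{3} + \frac{1}{3} \cdot 4 = - \frac{7}{3} + \frac{4}{3} = -1$)
$\left(\left(A{\left(3,6 \right)} + 4\right) 7 + Q{\left(G{\left(-5 \right)} \right)}\right)^{2} = \left(\left(6 + 4\right) 7 - 1\right)^{2} = \left(10 \cdot 7 - 1\right)^{2} = \left(70 - 1\right)^{2} = 69^{2} = 4761$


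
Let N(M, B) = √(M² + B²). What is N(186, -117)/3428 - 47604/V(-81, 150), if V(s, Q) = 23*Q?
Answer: -7934/575 + 3*√5365/3428 ≈ -13.734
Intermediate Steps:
N(M, B) = √(B² + M²)
N(186, -117)/3428 - 47604/V(-81, 150) = √((-117)² + 186²)/3428 - 47604/(23*150) = √(13689 + 34596)*(1/3428) - 47604/3450 = √48285*(1/3428) - 47604*1/3450 = (3*√5365)*(1/3428) - 7934/575 = 3*√5365/3428 - 7934/575 = -7934/575 + 3*√5365/3428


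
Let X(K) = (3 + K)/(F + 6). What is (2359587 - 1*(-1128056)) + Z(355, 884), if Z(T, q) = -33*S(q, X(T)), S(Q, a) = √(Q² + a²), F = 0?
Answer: 3487643 - 11*√7065145 ≈ 3.4584e+6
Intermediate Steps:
X(K) = ½ + K/6 (X(K) = (3 + K)/(0 + 6) = (3 + K)/6 = (3 + K)*(⅙) = ½ + K/6)
Z(T, q) = -33*√(q² + (½ + T/6)²)
(2359587 - 1*(-1128056)) + Z(355, 884) = (2359587 - 1*(-1128056)) - 11*√((3 + 355)² + 36*884²)/2 = (2359587 + 1128056) - 11*√(358² + 36*781456)/2 = 3487643 - 11*√(128164 + 28132416)/2 = 3487643 - 11*√7065145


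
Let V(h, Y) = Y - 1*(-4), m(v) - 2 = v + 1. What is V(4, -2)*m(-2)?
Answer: 2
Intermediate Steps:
m(v) = 3 + v (m(v) = 2 + (v + 1) = 2 + (1 + v) = 3 + v)
V(h, Y) = 4 + Y (V(h, Y) = Y + 4 = 4 + Y)
V(4, -2)*m(-2) = (4 - 2)*(3 - 2) = 2*1 = 2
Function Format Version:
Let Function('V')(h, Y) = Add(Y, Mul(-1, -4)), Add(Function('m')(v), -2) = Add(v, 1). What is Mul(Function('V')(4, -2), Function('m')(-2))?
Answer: 2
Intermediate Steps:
Function('m')(v) = Add(3, v) (Function('m')(v) = Add(2, Add(v, 1)) = Add(2, Add(1, v)) = Add(3, v))
Function('V')(h, Y) = Add(4, Y) (Function('V')(h, Y) = Add(Y, 4) = Add(4, Y))
Mul(Function('V')(4, -2), Function('m')(-2)) = Mul(Add(4, -2), Add(3, -2)) = Mul(2, 1) = 2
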